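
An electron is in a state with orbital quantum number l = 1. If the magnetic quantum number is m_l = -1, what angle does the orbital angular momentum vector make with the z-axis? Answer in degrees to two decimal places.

θ ≈ 135.00°

|L| = √(l(l+1)) ℏ = √2 ℏ.
L_z = m_l ℏ = −1ℏ.
cos θ = L_z/|L| = -1/√2, so θ ≈ 135.00°.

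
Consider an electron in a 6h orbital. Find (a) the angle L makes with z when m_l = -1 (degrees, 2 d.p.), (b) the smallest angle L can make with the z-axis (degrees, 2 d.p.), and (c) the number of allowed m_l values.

6h means n = 6, l = 5.
For m_l = -1: cos θ = -1/√30, θ ≈ 100.52°.
cos θ_min = 5/√30, so θ_min ≈ 24.09°.
There are 2l+1 = 11 values of m_l.

θ(m_l=-1) ≈ 100.52°; θ_min ≈ 24.09°; 11 values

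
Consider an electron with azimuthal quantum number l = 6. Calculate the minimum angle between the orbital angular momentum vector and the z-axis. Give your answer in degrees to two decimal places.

θ_min ≈ 22.21°

|L| = ℏ√(l(l+1)) = √42 ℏ.
The smallest angle corresponds to the largest L_z, i.e. m_l = l = 6, giving L_z = 6ℏ.
cos θ_min = 6/√42, so θ_min ≈ 22.21°.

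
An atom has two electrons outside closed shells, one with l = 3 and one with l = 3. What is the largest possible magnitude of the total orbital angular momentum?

|L_tot|_max = √42 ℏ ≈ 6.481ℏ

Angular momentum addition gives L = |l₁ − l₂|, …, l₁ + l₂.
So L can be 0, 1, 2, 3, 4, 5, 6.
The largest magnitude corresponds to L = 6: |L_tot| = ℏ√(6·7) = √42 ℏ.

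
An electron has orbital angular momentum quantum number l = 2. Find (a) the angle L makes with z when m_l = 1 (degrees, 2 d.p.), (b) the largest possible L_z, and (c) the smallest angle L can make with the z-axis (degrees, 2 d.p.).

θ(m_l=1) ≈ 65.91°; L_z,max = 2ℏ; θ_min ≈ 35.26°

For m_l = 1: cos θ = 1/√6, θ ≈ 65.91°.
L_z,max = lℏ = 2ℏ.
cos θ_min = 2/√6, so θ_min ≈ 35.26°.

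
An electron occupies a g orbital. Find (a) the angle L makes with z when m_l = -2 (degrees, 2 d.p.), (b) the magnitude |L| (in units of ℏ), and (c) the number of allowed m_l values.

The letter g corresponds to l = 4.
For m_l = -2: cos θ = -2/√20, θ ≈ 116.57°.
|L| = ℏ√(4·5) = 2√5 ℏ ≈ 4.472ℏ.
There are 2l+1 = 9 values of m_l.

θ(m_l=-2) ≈ 116.57°; |L| = 2√5 ℏ ≈ 4.472ℏ; 9 values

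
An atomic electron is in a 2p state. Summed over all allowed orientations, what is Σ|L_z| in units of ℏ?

Σ|L_z| = 2 ℏ

For 2p, l = 1.
The allowed m_l values are -1, 0, 1.
Σ|m_l| = l(l+1) = 2.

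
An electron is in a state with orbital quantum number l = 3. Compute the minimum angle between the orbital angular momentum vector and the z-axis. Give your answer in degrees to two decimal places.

|L|² = l(l+1)ℏ² = 12ℏ², so |L| = 2√3 ℏ.
The smallest angle corresponds to the largest L_z, i.e. m_l = l = 3, giving L_z = 3ℏ.
cos θ_min = 3/√12, so θ_min ≈ 30.00°.

θ_min ≈ 30.00°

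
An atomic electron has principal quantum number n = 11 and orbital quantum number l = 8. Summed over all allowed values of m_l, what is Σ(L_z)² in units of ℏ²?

m_l ∈ {-8, -7, -6, -5, -4, -3, -2, -1, 0, 1, 2, 3, 4, 5, 6, 7, 8}.
Σ m_l² = l(l+1)(2l+1)/3 = 8·9·17/3 = 408.

Σ(L_z)² = 408 ℏ²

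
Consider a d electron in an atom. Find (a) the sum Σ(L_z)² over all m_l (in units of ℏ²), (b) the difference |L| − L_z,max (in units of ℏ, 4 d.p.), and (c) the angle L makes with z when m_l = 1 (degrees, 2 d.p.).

A d state has l = 2.
Σ m_l² = 10, so Σ(L_z)² = 10 ℏ².
|L| − L_z,max = (√6 − 2)ℏ ≈ 0.4495ℏ.
For m_l = 1: cos θ = 1/√6, θ ≈ 65.91°.

Σ(L_z)² = 10 ℏ²; |L|−L_z,max ≈ 0.4495ℏ; θ(m_l=1) ≈ 65.91°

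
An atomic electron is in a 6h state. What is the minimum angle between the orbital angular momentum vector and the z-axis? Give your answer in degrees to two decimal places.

θ_min ≈ 24.09°

The 6h subshell has l = 5.
|L| = ℏ√(l(l+1)) = √30 ℏ.
The smallest angle corresponds to the largest L_z, i.e. m_l = l = 5, giving L_z = 5ℏ.
cos θ_min = 5/√30, so θ_min ≈ 24.09°.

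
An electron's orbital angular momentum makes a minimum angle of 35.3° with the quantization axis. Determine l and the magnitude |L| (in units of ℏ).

cos θ_min = l/√(l(l+1)) = √(l/(l+1)), so l/(l+1) = cos²(35.3°) = 0.6661.
Solving: l = 2.
Then |L| = ℏ√(2·3) = √6 ℏ.

l = 2, |L| = √6 ℏ ≈ 2.449ℏ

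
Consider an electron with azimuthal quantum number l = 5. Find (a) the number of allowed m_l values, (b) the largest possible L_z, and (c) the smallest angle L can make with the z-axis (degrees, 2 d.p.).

11 values; L_z,max = 5ℏ; θ_min ≈ 24.09°

There are 2l+1 = 11 values of m_l.
L_z,max = lℏ = 5ℏ.
cos θ_min = 5/√30, so θ_min ≈ 24.09°.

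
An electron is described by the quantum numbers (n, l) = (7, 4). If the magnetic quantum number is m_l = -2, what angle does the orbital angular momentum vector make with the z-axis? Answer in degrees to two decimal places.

|L| = √(l(l+1)) ℏ = 2√5 ℏ.
L_z = m_l ℏ = −2ℏ.
cos θ = L_z/|L| = -2/√20, so θ ≈ 116.57°.

θ ≈ 116.57°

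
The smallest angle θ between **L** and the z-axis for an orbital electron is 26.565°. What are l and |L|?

l = 4, |L| = 2√5 ℏ ≈ 4.472ℏ

cos²θ_min = l/(l+1) = 0.8000.
l = cos²θ/sin²θ ≈ 4.
Then |L| = ℏ√(4·5) = 2√5 ℏ.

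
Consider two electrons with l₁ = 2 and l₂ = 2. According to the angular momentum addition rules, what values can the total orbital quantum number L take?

L runs from |2 − 2| = 0 to 2 + 2 = 4.
So L can be 0, 1, 2, 3, 4.

L = 0, 1, 2, 3, 4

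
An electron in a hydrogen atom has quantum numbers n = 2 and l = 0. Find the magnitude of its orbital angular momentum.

|L| = 0

|L| = ℏ√(l(l+1)) = ℏ√0 = 0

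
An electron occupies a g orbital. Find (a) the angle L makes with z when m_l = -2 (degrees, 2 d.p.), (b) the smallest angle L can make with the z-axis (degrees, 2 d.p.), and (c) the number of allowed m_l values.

θ(m_l=-2) ≈ 116.57°; θ_min ≈ 26.57°; 9 values

For a g orbital, l = 4.
For m_l = -2: cos θ = -2/√20, θ ≈ 116.57°.
cos θ_min = 4/√20, so θ_min ≈ 26.57°.
There are 2l+1 = 9 values of m_l.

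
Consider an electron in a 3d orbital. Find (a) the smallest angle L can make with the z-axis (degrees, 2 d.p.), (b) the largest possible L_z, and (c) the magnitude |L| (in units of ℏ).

The 3d subshell has l = 2.
cos θ_min = 2/√6, so θ_min ≈ 35.26°.
L_z,max = lℏ = 2ℏ.
|L| = ℏ√(2·3) = √6 ℏ ≈ 2.449ℏ.

θ_min ≈ 35.26°; L_z,max = 2ℏ; |L| = √6 ℏ ≈ 2.449ℏ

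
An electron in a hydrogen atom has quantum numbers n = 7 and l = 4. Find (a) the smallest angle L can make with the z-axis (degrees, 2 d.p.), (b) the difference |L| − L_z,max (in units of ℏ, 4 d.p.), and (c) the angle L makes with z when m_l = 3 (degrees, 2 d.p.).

θ_min ≈ 26.57°; |L|−L_z,max ≈ 0.4721ℏ; θ(m_l=3) ≈ 47.87°

cos θ_min = 4/√20, so θ_min ≈ 26.57°.
|L| − L_z,max = (2√5 − 4)ℏ ≈ 0.4721ℏ.
For m_l = 3: cos θ = 3/√20, θ ≈ 47.87°.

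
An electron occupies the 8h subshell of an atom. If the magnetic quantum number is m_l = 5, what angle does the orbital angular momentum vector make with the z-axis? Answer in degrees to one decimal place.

8h means n = 8, l = 5.
|L| = √(l(l+1)) ℏ = √30 ℏ.
L_z = m_l ℏ = 5ℏ.
cos θ = L_z/|L| = 5/√30, so θ ≈ 24.1°.

θ ≈ 24.1°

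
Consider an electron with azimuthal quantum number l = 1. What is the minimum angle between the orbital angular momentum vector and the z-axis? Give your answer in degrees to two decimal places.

|L| = √(l(l+1)) ℏ = √2 ℏ.
The smallest angle corresponds to the largest L_z, i.e. m_l = l = 1, giving L_z = 1ℏ.
cos θ_min = 1/√2, so θ_min ≈ 45.00°.

θ_min ≈ 45.00°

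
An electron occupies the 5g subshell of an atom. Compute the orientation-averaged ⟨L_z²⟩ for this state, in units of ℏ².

5g means n = 5, l = 4.
m_l ∈ {-4, -3, -2, -1, 0, 1, 2, 3, 4}.
⟨L_z²⟩ = ℏ²·(Σ m_l²)/(2l+1) = ℏ²·60/9 = 6.667ℏ².

⟨L_z²⟩ = 6.667 ℏ²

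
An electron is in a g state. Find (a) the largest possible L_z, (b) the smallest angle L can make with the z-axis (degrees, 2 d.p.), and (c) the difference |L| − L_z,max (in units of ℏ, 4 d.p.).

A g state has l = 4.
L_z,max = lℏ = 4ℏ.
cos θ_min = 4/√20, so θ_min ≈ 26.57°.
|L| − L_z,max = (2√5 − 4)ℏ ≈ 0.4721ℏ.

L_z,max = 4ℏ; θ_min ≈ 26.57°; |L|−L_z,max ≈ 0.4721ℏ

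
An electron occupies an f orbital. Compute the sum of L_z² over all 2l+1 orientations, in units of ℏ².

Σ(L_z)² = 28 ℏ²

For an f orbital, l = 3.
The allowed m_l values are -3, -2, -1, 0, 1, 2, 3.
Σ m_l² = 2·(1 + 4 + 9) = 28.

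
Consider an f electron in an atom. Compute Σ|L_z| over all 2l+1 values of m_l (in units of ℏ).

An f state has l = 3.
The allowed m_l values are -3, -2, -1, 0, 1, 2, 3.
Σ|m_l| = 2·3(3+1)/2 = 12.

Σ|L_z| = 12 ℏ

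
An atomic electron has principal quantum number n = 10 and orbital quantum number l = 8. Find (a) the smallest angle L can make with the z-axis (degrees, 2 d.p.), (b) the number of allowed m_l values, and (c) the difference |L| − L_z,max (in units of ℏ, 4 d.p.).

θ_min ≈ 19.47°; 17 values; |L|−L_z,max ≈ 0.4853ℏ

cos θ_min = 8/√72, so θ_min ≈ 19.47°.
There are 2l+1 = 17 values of m_l.
|L| − L_z,max = (6√2 − 8)ℏ ≈ 0.4853ℏ.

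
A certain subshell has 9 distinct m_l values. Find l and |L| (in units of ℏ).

l = 4, |L| = 2√5 ℏ ≈ 4.472ℏ

9 = 2l + 1, so l = (9−1)/2 = 4.
Then |L| = √(l(l+1)) ℏ = 2√5 ℏ.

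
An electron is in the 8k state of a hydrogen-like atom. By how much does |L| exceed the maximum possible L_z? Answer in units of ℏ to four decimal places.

For 8k, l = 7.
|L| = 2√14 ℏ ≈ 7.4833ℏ, while L_z,max = lℏ = 7ℏ.
The difference is (2√14 − 7)ℏ ≈ 0.4833ℏ.

|L| − L_z,max ≈ 0.4833ℏ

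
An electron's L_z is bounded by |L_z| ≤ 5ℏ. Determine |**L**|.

L_z,max = lℏ, so l = 5.
|L| = ℏ√(l(l+1)) = √30 ℏ.

|L| = √30 ℏ ≈ 5.477ℏ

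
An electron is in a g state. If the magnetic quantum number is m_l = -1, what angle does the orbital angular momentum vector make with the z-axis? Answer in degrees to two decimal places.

θ ≈ 102.92°

A g state has l = 4.
|L|² = l(l+1)ℏ² = 20ℏ², so |L| = 2√5 ℏ.
L_z = m_l ℏ = −1ℏ.
cos θ = L_z/|L| = -1/√20, so θ ≈ 102.92°.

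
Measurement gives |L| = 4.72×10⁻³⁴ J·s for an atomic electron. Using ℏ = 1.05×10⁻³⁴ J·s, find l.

In units of ℏ, |L| ≈ 4.495.
l(l+1) ≈ 4.495² ≈ 20.21, so l = 4.

l = 4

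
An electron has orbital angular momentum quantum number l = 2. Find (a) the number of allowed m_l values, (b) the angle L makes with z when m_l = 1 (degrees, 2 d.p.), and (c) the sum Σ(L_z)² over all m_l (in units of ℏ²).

5 values; θ(m_l=1) ≈ 65.91°; Σ(L_z)² = 10 ℏ²

There are 2l+1 = 5 values of m_l.
For m_l = 1: cos θ = 1/√6, θ ≈ 65.91°.
Σ m_l² = 10, so Σ(L_z)² = 10 ℏ².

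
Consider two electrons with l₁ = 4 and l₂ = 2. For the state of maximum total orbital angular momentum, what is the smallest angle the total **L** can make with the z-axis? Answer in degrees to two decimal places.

Angular momentum addition gives L = |l₁ − l₂|, …, l₁ + l₂.
L ∈ {2, 3, 4, 5, 6}.
The maximum is L = 6, with |L_tot| = ℏ√(6·7) = √42 ℏ.
The minimum angle with z is arccos(6/√42) ≈ 22.21°.

θ_min ≈ 22.21°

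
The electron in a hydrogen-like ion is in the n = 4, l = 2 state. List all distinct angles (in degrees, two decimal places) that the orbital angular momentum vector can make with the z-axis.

|L| = √(l(l+1)) ℏ = √6 ℏ.
cos θ = m_l/√6 for each m_l ∈ {-2, -1, 0, 1, 2}.

θ ∈ {35.26°, 65.91°, 90.00°, 114.09°, 144.74°}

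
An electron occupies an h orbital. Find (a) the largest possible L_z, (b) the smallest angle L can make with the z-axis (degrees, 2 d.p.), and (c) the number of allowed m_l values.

The letter h corresponds to l = 5.
L_z,max = lℏ = 5ℏ.
cos θ_min = 5/√30, so θ_min ≈ 24.09°.
There are 2l+1 = 11 values of m_l.

L_z,max = 5ℏ; θ_min ≈ 24.09°; 11 values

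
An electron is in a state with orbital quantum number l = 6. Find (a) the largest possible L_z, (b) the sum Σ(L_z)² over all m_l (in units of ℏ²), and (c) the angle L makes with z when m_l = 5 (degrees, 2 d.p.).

L_z,max = 6ℏ; Σ(L_z)² = 182 ℏ²; θ(m_l=5) ≈ 39.51°

L_z,max = lℏ = 6ℏ.
Σ m_l² = 182, so Σ(L_z)² = 182 ℏ².
For m_l = 5: cos θ = 5/√42, θ ≈ 39.51°.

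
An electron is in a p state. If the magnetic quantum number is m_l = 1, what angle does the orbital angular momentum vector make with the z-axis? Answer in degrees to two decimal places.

P corresponds to l = 1.
|L|² = l(l+1)ℏ² = 2ℏ², so |L| = √2 ℏ.
L_z = m_l ℏ = 1ℏ.
cos θ = L_z/|L| = 1/√2, so θ ≈ 45.00°.

θ ≈ 45.00°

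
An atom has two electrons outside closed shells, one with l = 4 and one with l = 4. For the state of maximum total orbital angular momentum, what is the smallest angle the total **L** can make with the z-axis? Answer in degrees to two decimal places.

θ_min ≈ 19.47°

The total orbital quantum number L ranges from |l₁ − l₂| to l₁ + l₂ in integer steps.
L ∈ {0, 1, 2, 3, 4, 5, 6, 7, 8}.
The maximum is L = 8, with |L_tot| = ℏ√(8·9) = 6√2 ℏ.
The minimum angle with z is arccos(8/√72) ≈ 19.47°.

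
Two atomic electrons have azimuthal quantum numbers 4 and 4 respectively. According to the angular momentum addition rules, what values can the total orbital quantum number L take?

Angular momentum addition gives L = |l₁ − l₂|, …, l₁ + l₂.
Allowed values: L = 0, 1, 2, 3, 4, 5, 6, 7, 8.

L = 0, 1, 2, 3, 4, 5, 6, 7, 8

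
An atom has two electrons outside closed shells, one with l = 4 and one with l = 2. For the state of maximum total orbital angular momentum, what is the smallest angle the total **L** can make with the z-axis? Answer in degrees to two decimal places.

L runs from |4 − 2| = 2 to 4 + 2 = 6.
Allowed values: L = 2, 3, 4, 5, 6.
The maximum is L = 6, with |L_tot| = ℏ√(6·7) = √42 ℏ.
The minimum angle with z is arccos(6/√42) ≈ 22.21°.

θ_min ≈ 22.21°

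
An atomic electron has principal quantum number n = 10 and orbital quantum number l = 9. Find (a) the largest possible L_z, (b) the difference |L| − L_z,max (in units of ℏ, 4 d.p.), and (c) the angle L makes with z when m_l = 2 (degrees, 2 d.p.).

L_z,max = lℏ = 9ℏ.
|L| − L_z,max = (3√10 − 9)ℏ ≈ 0.4868ℏ.
For m_l = 2: cos θ = 2/√90, θ ≈ 77.83°.

L_z,max = 9ℏ; |L|−L_z,max ≈ 0.4868ℏ; θ(m_l=2) ≈ 77.83°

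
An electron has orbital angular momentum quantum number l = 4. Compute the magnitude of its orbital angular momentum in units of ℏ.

|L| = ℏ√(l(l+1)) = ℏ√(4·5) = 2√5 ℏ

|L| = 2√5 ℏ ≈ 4.472ℏ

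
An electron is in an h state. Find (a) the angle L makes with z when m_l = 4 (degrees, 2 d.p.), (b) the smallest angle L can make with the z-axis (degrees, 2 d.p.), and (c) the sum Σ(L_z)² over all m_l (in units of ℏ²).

An h state has l = 5.
For m_l = 4: cos θ = 4/√30, θ ≈ 43.09°.
cos θ_min = 5/√30, so θ_min ≈ 24.09°.
Σ m_l² = 110, so Σ(L_z)² = 110 ℏ².

θ(m_l=4) ≈ 43.09°; θ_min ≈ 24.09°; Σ(L_z)² = 110 ℏ²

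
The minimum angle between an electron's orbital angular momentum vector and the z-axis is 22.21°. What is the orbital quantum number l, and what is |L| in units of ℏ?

At minimum angle, m_l = l, so cos θ = l/√(l(l+1)); cos²θ = l/(l+1) = 0.8571.
Solving: l = 6.
Then |L| = ℏ√(6·7) = √42 ℏ.

l = 6, |L| = √42 ℏ ≈ 6.481ℏ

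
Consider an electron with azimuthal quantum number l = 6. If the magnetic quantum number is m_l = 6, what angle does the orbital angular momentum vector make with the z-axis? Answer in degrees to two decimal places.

|L| = ℏ√(l(l+1)) = √42 ℏ.
L_z = m_l ℏ = 6ℏ.
cos θ = L_z/|L| = 6/√42, so θ ≈ 22.21°.

θ ≈ 22.21°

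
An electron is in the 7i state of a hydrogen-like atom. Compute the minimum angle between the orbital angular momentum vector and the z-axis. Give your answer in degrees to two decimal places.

7i means n = 7, l = 6.
|L| = √(l(l+1)) ℏ = √42 ℏ.
The smallest angle corresponds to the largest L_z, i.e. m_l = l = 6, giving L_z = 6ℏ.
cos θ_min = 6/√42, so θ_min ≈ 22.21°.

θ_min ≈ 22.21°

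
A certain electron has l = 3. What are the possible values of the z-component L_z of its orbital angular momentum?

L_z ∈ {−3ℏ, −2ℏ, −ℏ, 0, ℏ, 2ℏ, 3ℏ}

L_z = m_l ℏ with m_l ranging from −l to +l in integer steps.
For l = 3: m_l ∈ {-3, -2, -1, 0, 1, 2, 3}.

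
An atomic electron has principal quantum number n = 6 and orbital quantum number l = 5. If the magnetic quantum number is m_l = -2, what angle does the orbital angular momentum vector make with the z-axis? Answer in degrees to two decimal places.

θ ≈ 111.42°

|L|² = l(l+1)ℏ² = 30ℏ², so |L| = √30 ℏ.
L_z = m_l ℏ = −2ℏ.
cos θ = L_z/|L| = -2/√30, so θ ≈ 111.42°.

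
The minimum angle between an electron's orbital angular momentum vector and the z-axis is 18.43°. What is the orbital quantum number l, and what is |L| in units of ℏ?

At minimum angle, m_l = l, so cos θ = l/√(l(l+1)); cos²θ = l/(l+1) = 0.9001.
Thus l = 0.9001/(1 − 0.9001) ≈ 9.
Then |L| = ℏ√(9·10) = 3√10 ℏ.

l = 9, |L| = 3√10 ℏ ≈ 9.487ℏ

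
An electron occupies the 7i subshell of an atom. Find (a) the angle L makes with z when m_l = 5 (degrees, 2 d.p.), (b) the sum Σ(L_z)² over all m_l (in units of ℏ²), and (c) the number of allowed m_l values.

7i means n = 7, l = 6.
For m_l = 5: cos θ = 5/√42, θ ≈ 39.51°.
Σ m_l² = 182, so Σ(L_z)² = 182 ℏ².
There are 2l+1 = 13 values of m_l.

θ(m_l=5) ≈ 39.51°; Σ(L_z)² = 182 ℏ²; 13 values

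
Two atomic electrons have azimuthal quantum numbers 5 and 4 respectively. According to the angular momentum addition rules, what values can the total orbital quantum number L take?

By the triangle rule, |l₁ − l₂| ≤ L ≤ l₁ + l₂.
L ∈ {1, 2, 3, 4, 5, 6, 7, 8, 9}.

L = 1, 2, 3, 4, 5, 6, 7, 8, 9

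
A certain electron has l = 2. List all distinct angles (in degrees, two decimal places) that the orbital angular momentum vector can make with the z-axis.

θ ∈ {35.26°, 65.91°, 90.00°, 114.09°, 144.74°}

|L| = ℏ√(l(l+1)) = √6 ℏ.
cos θ = m_l/√6 for each m_l ∈ {-2, -1, 0, 1, 2}.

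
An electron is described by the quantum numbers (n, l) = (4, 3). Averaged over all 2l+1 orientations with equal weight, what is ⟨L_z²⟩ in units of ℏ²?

⟨L_z²⟩ = 4 ℏ²

The allowed m_l values are -3, -2, -1, 0, 1, 2, 3.
Average of L_z² over 7 states: 28/7 ℏ² = 4 ℏ².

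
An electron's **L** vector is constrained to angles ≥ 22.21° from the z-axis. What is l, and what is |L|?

cos²θ_min = l/(l+1) = 0.8571.
l = cos²θ/sin²θ ≈ 6.
Then |L| = ℏ√(6·7) = √42 ℏ.

l = 6, |L| = √42 ℏ ≈ 6.481ℏ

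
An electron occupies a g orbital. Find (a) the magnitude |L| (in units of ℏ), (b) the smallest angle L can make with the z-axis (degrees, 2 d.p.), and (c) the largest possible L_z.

For a g orbital, l = 4.
|L| = ℏ√(4·5) = 2√5 ℏ ≈ 4.472ℏ.
cos θ_min = 4/√20, so θ_min ≈ 26.57°.
L_z,max = lℏ = 4ℏ.

|L| = 2√5 ℏ ≈ 4.472ℏ; θ_min ≈ 26.57°; L_z,max = 4ℏ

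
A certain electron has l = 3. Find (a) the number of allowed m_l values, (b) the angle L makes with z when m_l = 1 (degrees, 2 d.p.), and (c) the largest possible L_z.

There are 2l+1 = 7 values of m_l.
For m_l = 1: cos θ = 1/√12, θ ≈ 73.22°.
L_z,max = lℏ = 3ℏ.

7 values; θ(m_l=1) ≈ 73.22°; L_z,max = 3ℏ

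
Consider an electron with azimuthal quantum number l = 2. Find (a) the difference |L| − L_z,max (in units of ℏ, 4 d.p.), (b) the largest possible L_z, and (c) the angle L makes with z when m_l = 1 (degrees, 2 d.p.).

|L|−L_z,max ≈ 0.4495ℏ; L_z,max = 2ℏ; θ(m_l=1) ≈ 65.91°

|L| − L_z,max = (√6 − 2)ℏ ≈ 0.4495ℏ.
L_z,max = lℏ = 2ℏ.
For m_l = 1: cos θ = 1/√6, θ ≈ 65.91°.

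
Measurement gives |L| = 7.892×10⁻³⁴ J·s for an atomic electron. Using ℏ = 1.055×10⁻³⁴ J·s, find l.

In units of ℏ, |L| ≈ 7.481.
Set l(l+1) = 55.96; the integer solution is l = 7.

l = 7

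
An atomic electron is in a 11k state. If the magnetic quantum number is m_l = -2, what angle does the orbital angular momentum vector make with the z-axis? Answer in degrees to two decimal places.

θ ≈ 105.50°

For 11k, l = 7.
|L| = √(l(l+1)) ℏ = 2√14 ℏ.
L_z = m_l ℏ = −2ℏ.
cos θ = L_z/|L| = -2/√56, so θ ≈ 105.50°.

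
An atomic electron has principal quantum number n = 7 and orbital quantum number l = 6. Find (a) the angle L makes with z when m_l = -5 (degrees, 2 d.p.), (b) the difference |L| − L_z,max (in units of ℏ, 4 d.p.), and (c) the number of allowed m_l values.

θ(m_l=-5) ≈ 140.49°; |L|−L_z,max ≈ 0.4807ℏ; 13 values

For m_l = -5: cos θ = -5/√42, θ ≈ 140.49°.
|L| − L_z,max = (√42 − 6)ℏ ≈ 0.4807ℏ.
There are 2l+1 = 13 values of m_l.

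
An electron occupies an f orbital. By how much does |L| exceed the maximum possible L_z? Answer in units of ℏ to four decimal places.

An f state has l = 3.
|L| = 2√3 ℏ ≈ 3.4641ℏ, while L_z,max = lℏ = 3ℏ.
The difference is (2√3 − 3)ℏ ≈ 0.4641ℏ.

|L| − L_z,max ≈ 0.4641ℏ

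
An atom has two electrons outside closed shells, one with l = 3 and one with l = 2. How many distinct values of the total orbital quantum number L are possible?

Angular momentum addition gives L = |l₁ − l₂|, …, l₁ + l₂.
Allowed values: L = 1, 2, 3, 4, 5.
That is 5 values.

5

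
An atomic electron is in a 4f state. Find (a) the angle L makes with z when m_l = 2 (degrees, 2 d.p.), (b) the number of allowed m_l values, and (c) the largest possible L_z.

4f means n = 4, l = 3.
For m_l = 2: cos θ = 2/√12, θ ≈ 54.74°.
There are 2l+1 = 7 values of m_l.
L_z,max = lℏ = 3ℏ.

θ(m_l=2) ≈ 54.74°; 7 values; L_z,max = 3ℏ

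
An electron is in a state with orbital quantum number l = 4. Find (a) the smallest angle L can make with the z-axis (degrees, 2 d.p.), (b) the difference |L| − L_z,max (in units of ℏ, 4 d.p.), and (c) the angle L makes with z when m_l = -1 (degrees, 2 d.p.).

cos θ_min = 4/√20, so θ_min ≈ 26.57°.
|L| − L_z,max = (2√5 − 4)ℏ ≈ 0.4721ℏ.
For m_l = -1: cos θ = -1/√20, θ ≈ 102.92°.

θ_min ≈ 26.57°; |L|−L_z,max ≈ 0.4721ℏ; θ(m_l=-1) ≈ 102.92°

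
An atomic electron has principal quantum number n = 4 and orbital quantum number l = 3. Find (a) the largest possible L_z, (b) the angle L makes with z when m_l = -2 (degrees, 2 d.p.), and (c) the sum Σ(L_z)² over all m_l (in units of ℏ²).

L_z,max = lℏ = 3ℏ.
For m_l = -2: cos θ = -2/√12, θ ≈ 125.26°.
Σ m_l² = 28, so Σ(L_z)² = 28 ℏ².

L_z,max = 3ℏ; θ(m_l=-2) ≈ 125.26°; Σ(L_z)² = 28 ℏ²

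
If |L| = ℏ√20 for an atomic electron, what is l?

l = 4

Since |L|² = l(l+1)ℏ², l(l+1) = 20.
l² + l − 20 = 0 ⇒ l = 4.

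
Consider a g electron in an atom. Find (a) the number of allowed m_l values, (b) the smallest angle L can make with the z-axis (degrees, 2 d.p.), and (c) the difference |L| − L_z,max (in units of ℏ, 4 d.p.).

9 values; θ_min ≈ 26.57°; |L|−L_z,max ≈ 0.4721ℏ

The letter g corresponds to l = 4.
There are 2l+1 = 9 values of m_l.
cos θ_min = 4/√20, so θ_min ≈ 26.57°.
|L| − L_z,max = (2√5 − 4)ℏ ≈ 0.4721ℏ.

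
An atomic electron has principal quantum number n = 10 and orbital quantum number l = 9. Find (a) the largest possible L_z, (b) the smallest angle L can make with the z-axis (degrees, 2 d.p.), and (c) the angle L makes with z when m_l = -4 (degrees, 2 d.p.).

L_z,max = lℏ = 9ℏ.
cos θ_min = 9/√90, so θ_min ≈ 18.43°.
For m_l = -4: cos θ = -4/√90, θ ≈ 114.94°.

L_z,max = 9ℏ; θ_min ≈ 18.43°; θ(m_l=-4) ≈ 114.94°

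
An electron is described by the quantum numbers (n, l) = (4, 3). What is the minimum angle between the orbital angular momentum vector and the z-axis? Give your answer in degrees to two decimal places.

|L|² = l(l+1)ℏ² = 12ℏ², so |L| = 2√3 ℏ.
The smallest angle corresponds to the largest L_z, i.e. m_l = l = 3, giving L_z = 3ℏ.
cos θ_min = 3/√12, so θ_min ≈ 30.00°.

θ_min ≈ 30.00°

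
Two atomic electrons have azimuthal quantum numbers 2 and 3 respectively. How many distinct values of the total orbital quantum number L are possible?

The total orbital quantum number L ranges from |l₁ − l₂| to l₁ + l₂ in integer steps.
So L can be 1, 2, 3, 4, 5.
That is 5 values.

5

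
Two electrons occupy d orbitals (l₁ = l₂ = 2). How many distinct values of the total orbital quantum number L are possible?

5

Angular momentum addition gives L = |l₁ − l₂|, …, l₁ + l₂.
So L can be 0, 1, 2, 3, 4.
That is 5 values.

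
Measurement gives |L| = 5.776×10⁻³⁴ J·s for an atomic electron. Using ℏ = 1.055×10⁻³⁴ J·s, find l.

|L|/ℏ = (5.776×10⁻³⁴)/(1.055×10⁻³⁴) ≈ 5.475.
l(l+1) ≈ 5.475² ≈ 29.97, so l = 5.

l = 5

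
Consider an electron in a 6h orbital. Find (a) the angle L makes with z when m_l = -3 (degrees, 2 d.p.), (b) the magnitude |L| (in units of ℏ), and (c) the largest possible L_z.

θ(m_l=-3) ≈ 123.21°; |L| = √30 ℏ ≈ 5.477ℏ; L_z,max = 5ℏ

6h means n = 6, l = 5.
For m_l = -3: cos θ = -3/√30, θ ≈ 123.21°.
|L| = ℏ√(5·6) = √30 ℏ ≈ 5.477ℏ.
L_z,max = lℏ = 5ℏ.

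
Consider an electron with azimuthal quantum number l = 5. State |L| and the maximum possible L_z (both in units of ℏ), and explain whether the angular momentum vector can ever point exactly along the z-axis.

No: L_z,max = 5ℏ < |L| = √30 ℏ ≈ 5.477ℏ

|L| = √30 ℏ ≈ 5.4772ℏ, while L_z,max = lℏ = 5ℏ.
Since |L| > L_z,max, the vector can never point exactly along z; the closest it comes is θ_min = arccos(5/√30) ≈ 24.1°.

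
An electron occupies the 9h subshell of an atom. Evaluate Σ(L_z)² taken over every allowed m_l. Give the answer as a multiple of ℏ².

For 9h, l = 5.
m_l runs from −5 to 5, i.e. {-5, -4, -3, -2, -1, 0, 1, 2, 3, 4, 5}.
Summing m² from −5 to 5: Σ m_l² = 110.

Σ(L_z)² = 110 ℏ²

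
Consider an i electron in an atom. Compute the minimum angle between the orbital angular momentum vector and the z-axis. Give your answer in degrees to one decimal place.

An i state has l = 6.
|L|² = l(l+1)ℏ² = 42ℏ², so |L| = √42 ℏ.
The smallest angle corresponds to the largest L_z, i.e. m_l = l = 6, giving L_z = 6ℏ.
cos θ_min = 6/√42, so θ_min ≈ 22.2°.

θ_min ≈ 22.2°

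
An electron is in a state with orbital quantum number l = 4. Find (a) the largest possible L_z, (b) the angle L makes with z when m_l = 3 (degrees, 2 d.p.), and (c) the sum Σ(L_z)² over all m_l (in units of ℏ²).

L_z,max = 4ℏ; θ(m_l=3) ≈ 47.87°; Σ(L_z)² = 60 ℏ²

L_z,max = lℏ = 4ℏ.
For m_l = 3: cos θ = 3/√20, θ ≈ 47.87°.
Σ m_l² = 60, so Σ(L_z)² = 60 ℏ².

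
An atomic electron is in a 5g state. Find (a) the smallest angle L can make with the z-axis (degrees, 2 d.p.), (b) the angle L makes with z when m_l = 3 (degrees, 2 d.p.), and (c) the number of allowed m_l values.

θ_min ≈ 26.57°; θ(m_l=3) ≈ 47.87°; 9 values

For 5g, l = 4.
cos θ_min = 4/√20, so θ_min ≈ 26.57°.
For m_l = 3: cos θ = 3/√20, θ ≈ 47.87°.
There are 2l+1 = 9 values of m_l.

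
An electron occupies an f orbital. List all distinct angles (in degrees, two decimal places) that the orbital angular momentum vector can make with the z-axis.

θ ∈ {30.00°, 54.74°, 73.22°, 90.00°, 106.78°, 125.26°, 150.00°}

For an f orbital, l = 3.
|L| = ℏ√(l(l+1)) = 2√3 ℏ.
cos θ = m_l/√12 for each m_l ∈ {-3, -2, -1, 0, 1, 2, 3}.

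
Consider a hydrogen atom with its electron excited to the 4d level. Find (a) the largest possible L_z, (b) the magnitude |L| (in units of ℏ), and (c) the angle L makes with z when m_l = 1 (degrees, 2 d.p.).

L_z,max = 2ℏ; |L| = √6 ℏ ≈ 2.449ℏ; θ(m_l=1) ≈ 65.91°

The 4d level has l = 2.
L_z,max = lℏ = 2ℏ.
|L| = ℏ√(2·3) = √6 ℏ ≈ 2.449ℏ.
For m_l = 1: cos θ = 1/√6, θ ≈ 65.91°.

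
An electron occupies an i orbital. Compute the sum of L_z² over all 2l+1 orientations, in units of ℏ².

Σ(L_z)² = 182 ℏ²

For an i orbital, l = 6.
m_l runs from −6 to 6, i.e. {-6, -5, -4, -3, -2, -1, 0, 1, 2, 3, 4, 5, 6}.
Σ m_l² = 2·(1 + 4 + 9 + 16 + 25 + 36) = 182.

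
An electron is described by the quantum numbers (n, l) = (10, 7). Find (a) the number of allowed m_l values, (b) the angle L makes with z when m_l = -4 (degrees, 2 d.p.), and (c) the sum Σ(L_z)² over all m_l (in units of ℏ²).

15 values; θ(m_l=-4) ≈ 122.31°; Σ(L_z)² = 280 ℏ²

There are 2l+1 = 15 values of m_l.
For m_l = -4: cos θ = -4/√56, θ ≈ 122.31°.
Σ m_l² = 280, so Σ(L_z)² = 280 ℏ².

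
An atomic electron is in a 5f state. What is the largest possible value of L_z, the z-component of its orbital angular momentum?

L_z,max = 3ℏ

5f means n = 5, l = 3.
L_z = m_l ℏ with m_l ∈ {−3, …, 3}; the maximum is m_l = 3.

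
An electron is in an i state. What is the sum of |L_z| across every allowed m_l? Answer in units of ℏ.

An i state has l = 6.
The allowed m_l values are -6, -5, -4, -3, -2, -1, 0, 1, 2, 3, 4, 5, 6.
Σ|m_l| = l(l+1) = 42.

Σ|L_z| = 42 ℏ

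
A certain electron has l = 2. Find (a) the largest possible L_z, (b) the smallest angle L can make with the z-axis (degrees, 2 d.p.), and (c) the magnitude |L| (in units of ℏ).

L_z,max = lℏ = 2ℏ.
cos θ_min = 2/√6, so θ_min ≈ 35.26°.
|L| = ℏ√(2·3) = √6 ℏ ≈ 2.449ℏ.

L_z,max = 2ℏ; θ_min ≈ 35.26°; |L| = √6 ℏ ≈ 2.449ℏ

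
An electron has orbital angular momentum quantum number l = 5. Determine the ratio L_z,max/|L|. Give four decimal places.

L_z,max/|L| = 0.9129

|L| = √30 ℏ ≈ 5.4772ℏ, while L_z,max = lℏ = 5ℏ.
L_z,max/|L| = 5/√30 = 0.9129.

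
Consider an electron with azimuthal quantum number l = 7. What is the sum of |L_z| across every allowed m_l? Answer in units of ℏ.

The allowed m_l values are -7, -6, -5, -4, -3, -2, -1, 0, 1, 2, 3, 4, 5, 6, 7.
Σ|m_l| = 2(1+2+…+7) = 56.

Σ|L_z| = 56 ℏ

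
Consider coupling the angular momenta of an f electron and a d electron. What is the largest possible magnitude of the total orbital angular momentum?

By the triangle rule, |l₁ − l₂| ≤ L ≤ l₁ + l₂.
Allowed values: L = 1, 2, 3, 4, 5.
The largest magnitude corresponds to L = 5: |L_tot| = ℏ√(5·6) = √30 ℏ.

|L_tot|_max = √30 ℏ ≈ 5.477ℏ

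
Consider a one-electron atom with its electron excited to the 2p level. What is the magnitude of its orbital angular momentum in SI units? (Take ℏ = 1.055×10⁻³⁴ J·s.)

The 2p level has l = 1.
|L| = ℏ√(l(l+1)) = ℏ√(1·2) = √2 ℏ
Numerically, |L| = 1.414 × (1.055×10⁻³⁴ J·s) = 1.492×10⁻³⁴ J·s.

|L| = 1.492×10⁻³⁴ J·s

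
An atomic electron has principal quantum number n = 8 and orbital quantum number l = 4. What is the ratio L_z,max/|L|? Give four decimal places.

L_z,max/|L| = 0.8944

|L| = 2√5 ℏ ≈ 4.4721ℏ, while L_z,max = lℏ = 4ℏ.
L_z,max/|L| = 4/√20 = 0.8944.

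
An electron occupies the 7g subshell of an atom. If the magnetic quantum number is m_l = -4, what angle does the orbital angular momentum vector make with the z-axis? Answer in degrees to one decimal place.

θ ≈ 153.4°

The 7g subshell has l = 4.
|L|² = l(l+1)ℏ² = 20ℏ², so |L| = 2√5 ℏ.
L_z = m_l ℏ = −4ℏ.
cos θ = L_z/|L| = -4/√20, so θ ≈ 153.4°.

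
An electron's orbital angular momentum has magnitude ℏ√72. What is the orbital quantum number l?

(|L|/ℏ)² = l(l+1) = 72.
The positive root is l = 8.

l = 8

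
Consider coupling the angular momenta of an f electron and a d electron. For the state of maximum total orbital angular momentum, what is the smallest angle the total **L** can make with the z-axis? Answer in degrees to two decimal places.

Angular momentum addition gives L = |l₁ − l₂|, …, l₁ + l₂.
L ∈ {1, 2, 3, 4, 5}.
The maximum is L = 5, with |L_tot| = ℏ√(5·6) = √30 ℏ.
The minimum angle with z is arccos(5/√30) ≈ 24.09°.

θ_min ≈ 24.09°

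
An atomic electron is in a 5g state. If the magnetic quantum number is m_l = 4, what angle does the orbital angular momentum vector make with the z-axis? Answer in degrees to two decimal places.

θ ≈ 26.57°

The 5g subshell has l = 4.
|L| = ℏ√(l(l+1)) = 2√5 ℏ.
L_z = m_l ℏ = 4ℏ.
cos θ = L_z/|L| = 4/√20, so θ ≈ 26.57°.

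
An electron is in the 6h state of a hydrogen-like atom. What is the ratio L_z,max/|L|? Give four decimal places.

L_z,max/|L| = 0.9129

For 6h, l = 5.
|L| = √30 ℏ ≈ 5.4772ℏ, while L_z,max = lℏ = 5ℏ.
L_z,max/|L| = 5/√30 = 0.9129.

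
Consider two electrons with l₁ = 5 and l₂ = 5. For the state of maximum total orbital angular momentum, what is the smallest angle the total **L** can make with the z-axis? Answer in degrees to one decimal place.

Angular momentum addition gives L = |l₁ − l₂|, …, l₁ + l₂.
So L can be 0, 1, 2, 3, 4, 5, 6, 7, 8, 9, 10.
The maximum is L = 10, with |L_tot| = ℏ√(10·11) = √110 ℏ.
The minimum angle with z is arccos(10/√110) ≈ 17.5°.

θ_min ≈ 17.5°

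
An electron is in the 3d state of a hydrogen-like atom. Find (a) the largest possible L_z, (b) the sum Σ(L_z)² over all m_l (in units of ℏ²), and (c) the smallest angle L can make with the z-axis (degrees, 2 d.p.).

3d means n = 3, l = 2.
L_z,max = lℏ = 2ℏ.
Σ m_l² = 10, so Σ(L_z)² = 10 ℏ².
cos θ_min = 2/√6, so θ_min ≈ 35.26°.

L_z,max = 2ℏ; Σ(L_z)² = 10 ℏ²; θ_min ≈ 35.26°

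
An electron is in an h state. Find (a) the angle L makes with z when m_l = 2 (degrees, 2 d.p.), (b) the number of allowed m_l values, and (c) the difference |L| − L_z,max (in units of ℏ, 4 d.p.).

An h state has l = 5.
For m_l = 2: cos θ = 2/√30, θ ≈ 68.58°.
There are 2l+1 = 11 values of m_l.
|L| − L_z,max = (√30 − 5)ℏ ≈ 0.4772ℏ.

θ(m_l=2) ≈ 68.58°; 11 values; |L|−L_z,max ≈ 0.4772ℏ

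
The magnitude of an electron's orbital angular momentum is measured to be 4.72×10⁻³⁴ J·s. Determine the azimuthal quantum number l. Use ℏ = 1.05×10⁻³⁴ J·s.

l = 4

In units of ℏ, |L| ≈ 4.495.
(|L|/ℏ)² = l(l+1) ≈ 20.21 ⇒ l = 4.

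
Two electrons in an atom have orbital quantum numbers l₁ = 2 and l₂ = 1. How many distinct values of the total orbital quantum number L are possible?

3

By the triangle rule, |l₁ − l₂| ≤ L ≤ l₁ + l₂.
So L can be 1, 2, 3.
That is 3 values.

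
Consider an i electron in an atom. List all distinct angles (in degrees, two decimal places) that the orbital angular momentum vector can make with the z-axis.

I corresponds to l = 6.
|L|² = l(l+1)ℏ² = 42ℏ², so |L| = √42 ℏ.
cos θ = m_l/√42 for each m_l ∈ {-6, -5, -4, -3, -2, -1, 0, 1, 2, 3, 4, 5, 6}.

θ ∈ {22.21°, 39.51°, 51.89°, 62.42°, 72.02°, 81.12°, 90.00°, 98.88°, 107.98°, 117.58°, 128.11°, 140.49°, 157.79°}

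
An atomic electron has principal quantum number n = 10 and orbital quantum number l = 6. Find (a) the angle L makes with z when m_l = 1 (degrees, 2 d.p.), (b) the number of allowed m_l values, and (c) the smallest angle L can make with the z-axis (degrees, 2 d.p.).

θ(m_l=1) ≈ 81.12°; 13 values; θ_min ≈ 22.21°

For m_l = 1: cos θ = 1/√42, θ ≈ 81.12°.
There are 2l+1 = 13 values of m_l.
cos θ_min = 6/√42, so θ_min ≈ 22.21°.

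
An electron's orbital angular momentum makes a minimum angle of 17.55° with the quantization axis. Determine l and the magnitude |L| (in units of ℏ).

l = 10, |L| = √110 ℏ ≈ 10.488ℏ

cos θ_min = l/√(l(l+1)) = √(l/(l+1)), so l/(l+1) = cos²(17.55°) = 0.9091.
Solving: l = 10.
Then |L| = ℏ√(10·11) = √110 ℏ.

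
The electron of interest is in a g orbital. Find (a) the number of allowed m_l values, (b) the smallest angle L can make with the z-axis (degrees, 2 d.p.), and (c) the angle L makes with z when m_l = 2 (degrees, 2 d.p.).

A g state has l = 4.
There are 2l+1 = 9 values of m_l.
cos θ_min = 4/√20, so θ_min ≈ 26.57°.
For m_l = 2: cos θ = 2/√20, θ ≈ 63.43°.

9 values; θ_min ≈ 26.57°; θ(m_l=2) ≈ 63.43°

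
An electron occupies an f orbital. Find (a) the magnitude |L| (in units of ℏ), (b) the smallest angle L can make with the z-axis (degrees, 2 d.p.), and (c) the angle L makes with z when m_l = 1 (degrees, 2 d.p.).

|L| = 2√3 ℏ ≈ 3.464ℏ; θ_min ≈ 30.00°; θ(m_l=1) ≈ 73.22°

F corresponds to l = 3.
|L| = ℏ√(3·4) = 2√3 ℏ ≈ 3.464ℏ.
cos θ_min = 3/√12, so θ_min ≈ 30.00°.
For m_l = 1: cos θ = 1/√12, θ ≈ 73.22°.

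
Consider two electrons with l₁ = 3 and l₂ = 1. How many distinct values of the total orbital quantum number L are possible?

Angular momentum addition gives L = |l₁ − l₂|, …, l₁ + l₂.
Allowed values: L = 2, 3, 4.
That is 3 values.

3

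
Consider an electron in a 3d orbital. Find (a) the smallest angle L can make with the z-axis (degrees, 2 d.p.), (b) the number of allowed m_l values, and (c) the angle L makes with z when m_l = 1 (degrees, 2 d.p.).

θ_min ≈ 35.26°; 5 values; θ(m_l=1) ≈ 65.91°

3d means n = 3, l = 2.
cos θ_min = 2/√6, so θ_min ≈ 35.26°.
There are 2l+1 = 5 values of m_l.
For m_l = 1: cos θ = 1/√6, θ ≈ 65.91°.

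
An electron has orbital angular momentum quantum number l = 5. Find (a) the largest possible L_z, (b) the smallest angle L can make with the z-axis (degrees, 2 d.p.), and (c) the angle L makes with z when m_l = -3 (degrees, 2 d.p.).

L_z,max = lℏ = 5ℏ.
cos θ_min = 5/√30, so θ_min ≈ 24.09°.
For m_l = -3: cos θ = -3/√30, θ ≈ 123.21°.

L_z,max = 5ℏ; θ_min ≈ 24.09°; θ(m_l=-3) ≈ 123.21°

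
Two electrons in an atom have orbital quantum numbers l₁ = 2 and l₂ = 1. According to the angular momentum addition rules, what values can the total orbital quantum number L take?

The total orbital quantum number L ranges from |l₁ − l₂| to l₁ + l₂ in integer steps.
So L can be 1, 2, 3.

L = 1, 2, 3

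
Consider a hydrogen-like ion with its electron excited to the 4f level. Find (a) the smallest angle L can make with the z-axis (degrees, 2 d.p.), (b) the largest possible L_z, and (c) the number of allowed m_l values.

The 4f level has l = 3.
cos θ_min = 3/√12, so θ_min ≈ 30.00°.
L_z,max = lℏ = 3ℏ.
There are 2l+1 = 7 values of m_l.

θ_min ≈ 30.00°; L_z,max = 3ℏ; 7 values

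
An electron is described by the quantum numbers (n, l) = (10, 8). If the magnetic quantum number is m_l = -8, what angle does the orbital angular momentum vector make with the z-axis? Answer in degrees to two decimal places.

θ ≈ 160.53°

|L| = ℏ√(l(l+1)) = 6√2 ℏ.
L_z = m_l ℏ = −8ℏ.
cos θ = L_z/|L| = -8/√72, so θ ≈ 160.53°.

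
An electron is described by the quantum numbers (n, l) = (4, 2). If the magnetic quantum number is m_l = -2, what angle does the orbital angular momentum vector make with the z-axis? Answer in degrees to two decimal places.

θ ≈ 144.74°

|L|² = l(l+1)ℏ² = 6ℏ², so |L| = √6 ℏ.
L_z = m_l ℏ = −2ℏ.
cos θ = L_z/|L| = -2/√6, so θ ≈ 144.74°.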